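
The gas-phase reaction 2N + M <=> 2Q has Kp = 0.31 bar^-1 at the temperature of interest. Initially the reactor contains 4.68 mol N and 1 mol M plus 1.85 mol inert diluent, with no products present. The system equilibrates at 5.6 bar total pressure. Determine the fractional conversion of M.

X = 0.575

Take 1 mol M as basis and let X be its fractional conversion, so ξ = X.
Mole table: n_N = 4.68 − 2X; n_M = 1 − X; n_Q = 2X; n_I = 1.85 (inert).
Total moles n_T = 7.53 − X.
y_i = n_i/n_T, p_i = y_i·P. Kp = p_Q^2 / (p_N^2 p_M).
Setting this equal to 0.31 bar^-1 and taking the physical root (0 < X < 1) gives X = 0.575.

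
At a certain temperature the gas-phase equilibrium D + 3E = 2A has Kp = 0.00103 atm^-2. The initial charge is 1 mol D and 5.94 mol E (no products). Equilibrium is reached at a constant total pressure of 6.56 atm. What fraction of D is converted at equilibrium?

Let X = conversion of D (basis 1 mol D); extent of reaction ξ = X.
Species balance: n_D = 1 − X; n_E = 5.94 − 3X; n_A = 2X.
n_T = Σnᵢ = 6.94 − 2X.
Mole fractions y_i = n_i/n_T; Kp = p_A^2 / (p_D p_E^3) with p_i = y_i·P.
Substituting and setting equal to 0.00103 atm^-2 gives a polynomial in X; the root in (0,1) is X = 0.181.

X = 0.181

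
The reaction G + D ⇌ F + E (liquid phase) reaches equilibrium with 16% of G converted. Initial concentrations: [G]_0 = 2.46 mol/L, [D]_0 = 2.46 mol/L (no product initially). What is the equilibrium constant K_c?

Let X = conversion of G.
Concentrations: [G] = 2.46 − 2.46X; [D] = 2.46 − 2.46X; [F] = 2.46X; [E] = 2.46X.
At X = 0.16: [G] = 2.07, [D] = 2.07, [F] = 0.394, [E] = 0.394.
K_c = [F] [E] / ([G] [D]) = 0.0363.

K_c = 0.0363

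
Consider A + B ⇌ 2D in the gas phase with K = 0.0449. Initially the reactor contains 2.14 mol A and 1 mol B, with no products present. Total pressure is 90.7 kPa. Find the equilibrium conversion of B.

Take 1 mol B as basis and let X be its fractional conversion, so ξ = X.
At extent ξ: n_A = 2.14 − X; n_B = 1 − X; n_D = 2X.
Since Δν = 0, n_T = 3.14 throughout.
y_i = n_i/n_T, p_i = y_i·P. K = p_D^2 / (p_A p_B).
Substituting and setting equal to 0.0449 gives a polynomial in X; the root in (0,1) is X = 0.139.

X = 0.139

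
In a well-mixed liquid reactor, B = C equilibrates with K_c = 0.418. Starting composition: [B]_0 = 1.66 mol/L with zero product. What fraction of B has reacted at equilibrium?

Let X = conversion of B; extent ξ = 1.66·X mol/L.
Concentrations: [B] = 1.66 − 1.66X; [C] = 1.66X.
K_c = [C] / ([B]).
Equating to 0.418: the physical root is X = 0.295.

X = 0.295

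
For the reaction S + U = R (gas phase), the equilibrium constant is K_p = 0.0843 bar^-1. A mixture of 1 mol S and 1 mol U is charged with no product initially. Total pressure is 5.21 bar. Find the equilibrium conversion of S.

Let X = conversion of S (basis 1 mol S); extent of reaction ξ = X.
Mole table: n_S = 1 − X; n_U = 1 − X; n_R = X.
Summing: n_T = 2 − X.
y_i = n_i/n_T, p_i = y_i·P. K_p = p_R / (p_S p_U).
Equating to 0.0843 bar^-1 and solving on 0 < X < 1: X = 0.166.

X = 0.166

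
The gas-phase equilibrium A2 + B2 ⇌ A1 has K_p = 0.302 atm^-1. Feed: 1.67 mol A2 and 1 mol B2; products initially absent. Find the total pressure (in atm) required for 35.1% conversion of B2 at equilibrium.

Let X = conversion of B2 (basis 1 mol B2); extent of reaction ξ = X.
At extent ξ: n_A2 = 1.67 − X; n_B2 = 1 − X; n_A1 = X.
Total moles n_T = 2.67 − X.
K_p = p_A1 / (p_A2 p_B2) with p_i = (n_i/n_T)·P.
At X = 0.351: the mole-fraction product g(X) = Π y_i^ν_i = 0.9509. Since K_p = g(X)·P^{-1}, P = (g/K_p)^(1/1) = (0.9509/0.302)^(1/1) = 3.15 atm.

P = 3.15 atm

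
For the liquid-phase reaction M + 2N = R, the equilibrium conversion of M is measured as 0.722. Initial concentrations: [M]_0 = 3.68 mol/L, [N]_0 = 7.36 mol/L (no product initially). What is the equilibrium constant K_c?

K_c = 0.62 (mol/L)^-2

Let X = conversion of M.
Concentrations: [M] = 3.68 − 3.68X; [N] = 7.36 − 7.36X; [R] = 3.68X.
At X = 0.722: [M] = 1.02, [N] = 2.05, [R] = 2.66.
K_c = [R] / ([M] [N]^2) = 0.62 (mol/L)^-2.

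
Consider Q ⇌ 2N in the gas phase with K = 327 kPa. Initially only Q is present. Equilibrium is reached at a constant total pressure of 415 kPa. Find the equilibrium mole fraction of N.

y_N = 0.577

Take 1 mol Q as basis and let X be its fractional conversion, so ξ = X.
At extent ξ: n_Q = 1 − X; n_N = 2X.
Summing: n_T = 1 + X.
y_i = n_i/n_T, p_i = y_i·P. K = p_N^2 / (p_Q).
Setting this equal to 327 kPa and taking the physical root (0 < X < 1) gives X = 0.406.
Then n_N = 0.811, n_T = 1.41, so y_N = 0.577.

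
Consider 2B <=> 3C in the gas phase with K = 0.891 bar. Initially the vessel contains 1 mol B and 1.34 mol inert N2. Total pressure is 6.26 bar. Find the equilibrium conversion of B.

X = 0.354

Take 1 mol B as basis and let X be its fractional conversion, so ξ = 0.5X.
At extent ξ: n_B = 1 − X; n_C = 1.5X; n_I = 1.34 (inert).
Summing: n_T = 2.34 + 0.5X.
y_i = n_i/n_T, p_i = y_i·P. K = p_C^3 / (p_B^2).
Setting this equal to 0.891 bar and taking the physical root (0 < X < 1) gives X = 0.354.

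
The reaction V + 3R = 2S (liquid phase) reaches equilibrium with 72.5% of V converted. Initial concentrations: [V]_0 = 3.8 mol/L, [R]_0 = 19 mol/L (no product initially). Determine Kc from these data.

Let X = conversion of V.
Concentrations: [V] = 3.8 − 3.8X; [R] = 19 − 11.4X; [S] = 7.6X.
At X = 0.725: [V] = 1.04, [R] = 10.7, [S] = 5.51.
Kc = [S]^2 / ([V] [R]^3) = 0.0235 (mol/L)^-2.

Kc = 0.0235 (mol/L)^-2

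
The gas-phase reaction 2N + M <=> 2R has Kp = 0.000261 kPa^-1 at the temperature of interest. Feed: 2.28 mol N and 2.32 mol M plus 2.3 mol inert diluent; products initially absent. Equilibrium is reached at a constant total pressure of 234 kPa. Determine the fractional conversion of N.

X = 0.123

Let X = conversion of N (basis 2.28 mol N); extent of reaction ξ = 1.14X.
At extent ξ: n_N = 2.28 − 2.28X; n_M = 2.32 − 1.14X; n_R = 2.28X; n_I = 2.3 (inert).
Summing: n_T = 6.9 − 1.14X.
With p_i = (n_i/n_T)P, Kp = p_R^2 / (p_N^2 p_M).
Setting this equal to 0.000261 kPa^-1 and taking the physical root (0 < X < 1) gives X = 0.123.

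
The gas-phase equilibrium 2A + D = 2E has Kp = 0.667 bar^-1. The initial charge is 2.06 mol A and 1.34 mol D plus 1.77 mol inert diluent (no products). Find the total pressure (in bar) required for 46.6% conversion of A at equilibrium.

Basis: 2.06 mol A initially; let X = conversion of A. Extent ξ = 1.03X.
Species balance: n_A = 2.06 − 2.06X; n_D = 1.34 − 1.03X; n_E = 2.06X; n_I = 1.77 (inert).
n_T = Σnᵢ = 5.17 − 1.03X.
Kp = p_E^2 / (p_A^2 p_D) with p_i = (n_i/n_T)·P.
At X = 0.466: the mole-fraction product g(X) = Π y_i^ν_i = 4.153. Since Kp = g(X)·P^{-1}, P = (g/Kp)^(1/1) = (4.153/0.667)^(1/1) = 6.23 bar.

P = 6.23 bar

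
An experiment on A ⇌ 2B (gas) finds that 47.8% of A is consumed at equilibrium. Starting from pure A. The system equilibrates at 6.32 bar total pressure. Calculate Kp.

Kp = 7.49 bar

Basis: 1 mol A initially; let X = conversion of A. Extent ξ = X.
Species balance: n_A = 1 − X; n_B = 2X.
Total moles n_T = 1 + X.
At X = 0.478: n_A = 0.522, n_B = 0.956, n_T = 1.48.
p_i = (n_i/n_T)·P. Kp = p_B^2 / (p_A) = 7.49 bar.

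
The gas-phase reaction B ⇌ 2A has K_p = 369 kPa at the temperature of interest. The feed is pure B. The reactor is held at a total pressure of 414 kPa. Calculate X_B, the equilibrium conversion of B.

X = 0.427

Basis: 1 mol B initially; let X = conversion of B. Extent ξ = X.
Species balance: n_B = 1 − X; n_A = 2X.
Total moles n_T = 1 + X.
With p_i = (n_i/n_T)P, K_p = p_A^2 / (p_B).
Equating to 369 kPa and solving on 0 < X < 1: X = 0.427.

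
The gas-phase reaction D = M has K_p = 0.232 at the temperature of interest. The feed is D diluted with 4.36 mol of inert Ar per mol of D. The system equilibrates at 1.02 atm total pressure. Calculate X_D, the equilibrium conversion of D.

Let X = conversion of D (basis 1 mol D); extent of reaction ξ = X.
At extent ξ: n_D = 1 − X; n_M = X; n_I = 4.36 (inert).
n_T stays at 5.36 (no change in mole number).
With p_i = (n_i/n_T)P, K_p = p_M / (p_D).
Equating to 0.232 and solving on 0 < X < 1: X = 0.188.

X = 0.188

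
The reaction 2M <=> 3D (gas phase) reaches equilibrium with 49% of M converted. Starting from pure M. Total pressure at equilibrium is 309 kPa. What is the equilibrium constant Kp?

Kp = 379 kPa

Take 1 mol M as basis and let X be its fractional conversion, so ξ = 0.5X.
Species balance: n_M = 1 − X; n_D = 1.5X.
Total moles n_T = 1 + 0.5X.
At X = 0.49: n_M = 0.51, n_D = 0.735, n_T = 1.25.
p_i = (n_i/n_T)·P. Kp = p_D^3 / (p_M^2) = 379 kPa.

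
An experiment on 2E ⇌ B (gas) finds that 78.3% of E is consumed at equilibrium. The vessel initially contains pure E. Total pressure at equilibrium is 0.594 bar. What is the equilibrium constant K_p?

K_p = 8.52 bar^-1

Take 1 mol E as basis and let X be its fractional conversion, so ξ = 0.5X.
At extent ξ: n_E = 1 − X; n_B = 0.5X.
n_T = Σnᵢ = 1 − 0.5X.
At X = 0.783: n_E = 0.217, n_B = 0.392, n_T = 0.609.
p_i = (n_i/n_T)·P. K_p = p_B / (p_E^2) = 8.52 bar^-1.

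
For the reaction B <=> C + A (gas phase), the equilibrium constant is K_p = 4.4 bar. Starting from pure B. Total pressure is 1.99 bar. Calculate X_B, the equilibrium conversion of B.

X = 0.830

Let X = conversion of B (basis 1 mol B); extent of reaction ξ = X.
Mole table: n_B = 1 − X; n_C = X; n_A = X.
n_T = Σnᵢ = 1 + X.
y_i = n_i/n_T, p_i = y_i·P. K_p = p_C p_A / (p_B).
Substituting and setting equal to 4.4 bar gives a polynomial in X; the root in (0,1) is X = 0.830.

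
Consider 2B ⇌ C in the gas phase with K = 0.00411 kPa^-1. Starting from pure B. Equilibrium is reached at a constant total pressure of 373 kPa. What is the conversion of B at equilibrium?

X = 0.626

Let X = conversion of B (basis 1 mol B); extent of reaction ξ = 0.5X.
Moles: n_B = 1 − X; n_C = 0.5X.
Total moles n_T = 1 − 0.5X.
Mole fractions y_i = n_i/n_T; K = p_C / (p_B^2) with p_i = y_i·P.
Substituting and setting equal to 0.00411 kPa^-1 gives a polynomial in X; the root in (0,1) is X = 0.626.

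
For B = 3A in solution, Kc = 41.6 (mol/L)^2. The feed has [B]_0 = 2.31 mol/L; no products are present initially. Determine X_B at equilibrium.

X = 0.518

Let X = conversion of B; extent ξ = 2.31·X mol/L.
Concentrations: [B] = 2.31 − 2.31X; [A] = 6.93X.
Kc = [A]^3 / ([B]).
This equals 41.6 at X = 0.518 (the root in 0 < X < 1).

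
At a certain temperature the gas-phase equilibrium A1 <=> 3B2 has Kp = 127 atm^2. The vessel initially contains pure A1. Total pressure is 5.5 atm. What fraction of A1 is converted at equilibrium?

X = 0.658

Take 1 mol A1 as basis and let X be its fractional conversion, so ξ = X.
Moles: n_A1 = 1 − X; n_B2 = 3X.
Summing: n_T = 1 + 2X.
Mole fractions y_i = n_i/n_T; Kp = p_B2^3 / (p_A1) with p_i = y_i·P.
Equating to 127 atm^2 and solving on 0 < X < 1: X = 0.658.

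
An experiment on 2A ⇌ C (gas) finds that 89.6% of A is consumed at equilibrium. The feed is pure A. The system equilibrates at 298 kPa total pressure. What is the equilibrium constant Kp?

Kp = 0.0767 kPa^-1

Basis: 1 mol A initially; let X = conversion of A. Extent ξ = 0.5X.
Moles: n_A = 1 − X; n_C = 0.5X.
Total moles n_T = 1 − 0.5X.
At X = 0.896: n_A = 0.104, n_C = 0.448, n_T = 0.552.
p_i = (n_i/n_T)·P. Kp = p_C / (p_A^2) = 0.0767 kPa^-1.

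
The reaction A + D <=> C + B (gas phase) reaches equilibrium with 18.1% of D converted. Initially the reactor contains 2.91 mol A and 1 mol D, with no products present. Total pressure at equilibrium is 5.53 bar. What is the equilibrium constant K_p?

Basis: 1 mol D initially; let X = conversion of D. Extent ξ = X.
At extent ξ: n_A = 2.91 − X; n_D = 1 − X; n_C = X; n_B = X.
Since Δν = 0, n_T = 3.91 throughout.
At X = 0.181: n_A = 2.73, n_D = 0.819, n_C = 0.181, n_B = 0.181, n_T = 3.91.
p_i = (n_i/n_T)·P. K_p = p_C p_B / (p_A p_D) = 0.0147.

K_p = 0.0147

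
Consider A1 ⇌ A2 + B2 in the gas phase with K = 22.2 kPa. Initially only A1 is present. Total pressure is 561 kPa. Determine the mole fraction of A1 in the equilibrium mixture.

y_A1 = 0.673

Basis: 1 mol A1 initially; let X = conversion of A1. Extent ξ = X.
Moles: n_A1 = 1 − X; n_A2 = X; n_B2 = X.
Total moles n_T = 1 + X.
Mole fractions y_i = n_i/n_T; K = p_A2 p_B2 / (p_A1) with p_i = y_i·P.
Substituting and setting equal to 22.2 kPa gives a polynomial in X; the root in (0,1) is X = 0.195.
Then n_A1 = 0.805, n_T = 1.2, so y_A1 = 0.673.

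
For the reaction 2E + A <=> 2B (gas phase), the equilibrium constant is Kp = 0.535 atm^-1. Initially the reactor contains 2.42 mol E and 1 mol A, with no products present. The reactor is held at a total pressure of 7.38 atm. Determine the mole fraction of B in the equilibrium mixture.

Let X = conversion of A (basis 1 mol A); extent of reaction ξ = X.
At extent ξ: n_E = 2.42 − 2X; n_A = 1 − X; n_B = 2X.
n_T = Σnᵢ = 3.42 − X.
Mole fractions y_i = n_i/n_T; Kp = p_B^2 / (p_E^2 p_A) with p_i = y_i·P.
Setting this equal to 0.535 atm^-1 and taking the physical root (0 < X < 1) gives X = 0.537.
Then n_B = 1.07, n_T = 2.88, so y_B = 0.372.

y_B = 0.372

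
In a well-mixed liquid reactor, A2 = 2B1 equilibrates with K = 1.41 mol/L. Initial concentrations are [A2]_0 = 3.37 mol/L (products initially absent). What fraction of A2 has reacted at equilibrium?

Let X = conversion of A2; extent ξ = 3.37·X mol/L.
Concentrations: [A2] = 3.37 − 3.37X; [B1] = 6.74X.
K = [B1]^2 / ([A2]).
Setting equal to 1.41 and solving for X on (0,1) gives X = 0.275.

X = 0.275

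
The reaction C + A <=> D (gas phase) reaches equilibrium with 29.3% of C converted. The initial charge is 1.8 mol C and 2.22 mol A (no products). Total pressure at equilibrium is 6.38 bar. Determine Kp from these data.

Kp = 0.134 bar^-1

Let X = conversion of C (basis 1.8 mol C); extent of reaction ξ = 1.8X.
Species balance: n_C = 1.8 − 1.8X; n_A = 2.22 − 1.8X; n_D = 1.8X.
Total moles n_T = 4.02 − 1.8X.
At X = 0.293: n_C = 1.27, n_A = 1.69, n_D = 0.527, n_T = 3.49.
p_i = (n_i/n_T)·P. Kp = p_D / (p_C p_A) = 0.134 bar^-1.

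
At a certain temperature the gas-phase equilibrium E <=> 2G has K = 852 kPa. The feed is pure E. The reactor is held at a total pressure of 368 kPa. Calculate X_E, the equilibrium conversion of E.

X = 0.605

Take 1 mol E as basis and let X be its fractional conversion, so ξ = X.
Mole table: n_E = 1 − X; n_G = 2X.
Summing: n_T = 1 + X.
Mole fractions y_i = n_i/n_T; K = p_G^2 / (p_E) with p_i = y_i·P.
Equating to 852 kPa and solving on 0 < X < 1: X = 0.605.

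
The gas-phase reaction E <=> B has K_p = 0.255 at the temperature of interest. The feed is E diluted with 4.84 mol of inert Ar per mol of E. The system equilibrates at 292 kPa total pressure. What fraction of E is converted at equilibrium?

X = 0.203

Let X = conversion of E (basis 1 mol E); extent of reaction ξ = X.
Species balance: n_E = 1 − X; n_B = X; n_I = 4.84 (inert).
n_T stays at 5.84 (no change in mole number).
y_i = n_i/n_T, p_i = y_i·P. K_p = p_B / (p_E).
Equating to 0.255 and solving on 0 < X < 1: X = 0.203.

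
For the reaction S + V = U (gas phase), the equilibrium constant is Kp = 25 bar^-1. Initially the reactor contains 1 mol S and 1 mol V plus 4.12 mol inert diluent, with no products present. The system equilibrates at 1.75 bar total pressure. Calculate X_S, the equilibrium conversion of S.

Let X = conversion of S (basis 1 mol S); extent of reaction ξ = X.
Species balance: n_S = 1 − X; n_V = 1 − X; n_U = X; n_I = 4.12 (inert).
Total moles n_T = 6.12 − X.
Mole fractions y_i = n_i/n_T; Kp = p_U / (p_S p_V) with p_i = y_i·P.
Substituting and setting equal to 25 bar^-1 gives a polynomial in X; the root in (0,1) is X = 0.705.

X = 0.705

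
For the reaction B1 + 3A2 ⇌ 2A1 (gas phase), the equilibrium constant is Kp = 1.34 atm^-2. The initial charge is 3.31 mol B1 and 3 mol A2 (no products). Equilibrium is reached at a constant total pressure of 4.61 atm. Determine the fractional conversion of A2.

X = 0.711

Basis: 3 mol A2 initially; let X = conversion of A2. Extent ξ = X.
Mole table: n_B1 = 3.31 − X; n_A2 = 3 − 3X; n_A1 = 2X.
Summing: n_T = 6.31 − 2X.
Mole fractions y_i = n_i/n_T; Kp = p_A1^2 / (p_B1 p_A2^3) with p_i = y_i·P.
Equating to 1.34 atm^-2 and solving on 0 < X < 1: X = 0.711.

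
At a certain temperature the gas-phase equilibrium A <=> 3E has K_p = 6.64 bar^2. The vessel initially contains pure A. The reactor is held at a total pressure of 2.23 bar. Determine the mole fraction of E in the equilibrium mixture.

Let X = conversion of A (basis 1 mol A); extent of reaction ξ = X.
At extent ξ: n_A = 1 − X; n_E = 3X.
Total moles n_T = 1 + 2X.
y_i = n_i/n_T, p_i = y_i·P. K_p = p_E^3 / (p_A).
Equating to 6.64 bar^2 and solving on 0 < X < 1: X = 0.462.
Then n_E = 1.39, n_T = 1.92, so y_E = 0.720.

y_E = 0.720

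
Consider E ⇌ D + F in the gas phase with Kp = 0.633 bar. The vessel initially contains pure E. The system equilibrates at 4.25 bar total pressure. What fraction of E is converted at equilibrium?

X = 0.360

Basis: 1 mol E initially; let X = conversion of E. Extent ξ = X.
Species balance: n_E = 1 − X; n_D = X; n_F = X.
Summing: n_T = 1 + X.
Mole fractions y_i = n_i/n_T; Kp = p_D p_F / (p_E) with p_i = y_i·P.
Setting this equal to 0.633 bar and taking the physical root (0 < X < 1) gives X = 0.360.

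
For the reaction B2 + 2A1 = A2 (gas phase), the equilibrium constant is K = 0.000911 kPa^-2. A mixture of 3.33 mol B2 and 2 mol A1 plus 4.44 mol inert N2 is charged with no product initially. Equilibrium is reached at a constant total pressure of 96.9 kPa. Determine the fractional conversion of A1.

Take 2 mol A1 as basis and let X be its fractional conversion, so ξ = X.
Species balance: n_B2 = 3.33 − X; n_A1 = 2 − 2X; n_A2 = X; n_I = 4.44 (inert).
Total moles n_T = 9.77 − 2X.
y_i = n_i/n_T, p_i = y_i·P. K = p_A2 / (p_B2 p_A1^2).
Setting this equal to 0.000911 kPa^-2 and taking the physical root (0 < X < 1) gives X = 0.420.

X = 0.420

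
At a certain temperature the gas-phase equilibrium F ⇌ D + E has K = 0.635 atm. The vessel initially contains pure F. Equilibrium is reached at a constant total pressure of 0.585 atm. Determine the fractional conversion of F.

X = 0.721

Take 1 mol F as basis and let X be its fractional conversion, so ξ = X.
Moles: n_F = 1 − X; n_D = X; n_E = X.
Summing: n_T = 1 + X.
With p_i = (n_i/n_T)P, K = p_D p_E / (p_F).
This yields a degree-2 equation in X; solving on (0,1), X = 0.721.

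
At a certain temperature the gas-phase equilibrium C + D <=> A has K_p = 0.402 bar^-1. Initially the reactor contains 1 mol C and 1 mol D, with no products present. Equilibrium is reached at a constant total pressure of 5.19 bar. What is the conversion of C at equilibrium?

Let X = conversion of C (basis 1 mol C); extent of reaction ξ = X.
Mole table: n_C = 1 − X; n_D = 1 − X; n_A = X.
n_T = Σnᵢ = 2 − X.
y_i = n_i/n_T, p_i = y_i·P. K_p = p_A / (p_C p_D).
Setting this equal to 0.402 bar^-1 and taking the physical root (0 < X < 1) gives X = 0.431.

X = 0.431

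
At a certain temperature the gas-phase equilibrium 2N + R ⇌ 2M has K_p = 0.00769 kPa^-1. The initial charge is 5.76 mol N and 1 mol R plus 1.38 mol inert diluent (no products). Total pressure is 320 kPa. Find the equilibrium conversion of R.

Basis: 1 mol R initially; let X = conversion of R. Extent ξ = X.
At extent ξ: n_N = 5.76 − 2X; n_R = 1 − X; n_M = 2X; n_I = 1.38 (inert).
n_T = Σnᵢ = 8.14 − X.
y_i = n_i/n_T, p_i = y_i·P. K_p = p_M^2 / (p_N^2 p_R).
This yields a degree-3 equation in X; solving on (0,1), X = 0.694.

X = 0.694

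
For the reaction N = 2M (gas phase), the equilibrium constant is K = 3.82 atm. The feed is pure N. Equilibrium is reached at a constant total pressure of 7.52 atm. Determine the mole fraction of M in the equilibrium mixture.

y_M = 0.503

Take 1 mol N as basis and let X be its fractional conversion, so ξ = X.
At extent ξ: n_N = 1 − X; n_M = 2X.
n_T = Σnᵢ = 1 + X.
y_i = n_i/n_T, p_i = y_i·P. K = p_M^2 / (p_N).
Setting this equal to 3.82 atm and taking the physical root (0 < X < 1) gives X = 0.336.
Then n_M = 0.671, n_T = 1.34, so y_M = 0.503.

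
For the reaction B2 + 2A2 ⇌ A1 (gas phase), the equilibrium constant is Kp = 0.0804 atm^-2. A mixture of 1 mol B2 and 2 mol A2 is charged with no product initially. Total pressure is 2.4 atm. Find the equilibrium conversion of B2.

X = 0.155

Take 1 mol B2 as basis and let X be its fractional conversion, so ξ = X.
Mole table: n_B2 = 1 − X; n_A2 = 2 − 2X; n_A1 = X.
n_T = Σnᵢ = 3 − 2X.
Mole fractions y_i = n_i/n_T; Kp = p_A1 / (p_B2 p_A2^2) with p_i = y_i·P.
Substituting and setting equal to 0.0804 atm^-2 gives a polynomial in X; the root in (0,1) is X = 0.155.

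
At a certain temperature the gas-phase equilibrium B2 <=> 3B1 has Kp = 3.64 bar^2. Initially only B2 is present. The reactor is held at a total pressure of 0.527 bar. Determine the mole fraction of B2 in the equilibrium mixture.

Basis: 1 mol B2 initially; let X = conversion of B2. Extent ξ = X.
Mole table: n_B2 = 1 − X; n_B1 = 3X.
n_T = Σnᵢ = 1 + 2X.
Mole fractions y_i = n_i/n_T; Kp = p_B1^3 / (p_B2) with p_i = y_i·P.
This yields a degree-3 equation in X; solving on (0,1), X = 0.833.
Then n_B2 = 0.167, n_T = 2.67, so y_B2 = 0.063.

y_B2 = 0.063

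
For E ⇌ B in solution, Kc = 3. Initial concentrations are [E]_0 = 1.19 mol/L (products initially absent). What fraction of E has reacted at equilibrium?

Let X = conversion of E; extent ξ = 1.19·X mol/L.
Concentrations: [E] = 1.19 − 1.19X; [B] = 1.19X.
Kc = [B] / ([E]).
Equating to 3: the physical root is X = 0.750.

X = 0.750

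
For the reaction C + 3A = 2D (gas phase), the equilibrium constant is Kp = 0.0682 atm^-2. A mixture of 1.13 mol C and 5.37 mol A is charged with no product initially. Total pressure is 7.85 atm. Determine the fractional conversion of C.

X = 0.646

Let X = conversion of C (basis 1.13 mol C); extent of reaction ξ = 1.13X.
Mole table: n_C = 1.13 − 1.13X; n_A = 5.37 − 3.39X; n_D = 2.26X.
Total moles n_T = 6.5 − 2.26X.
y_i = n_i/n_T, p_i = y_i·P. Kp = p_D^2 / (p_C p_A^3).
Substituting and setting equal to 0.0682 atm^-2 gives a polynomial in X; the root in (0,1) is X = 0.646.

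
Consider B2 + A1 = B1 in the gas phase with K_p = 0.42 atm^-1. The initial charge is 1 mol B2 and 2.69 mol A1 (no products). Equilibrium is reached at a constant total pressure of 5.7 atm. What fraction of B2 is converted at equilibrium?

Take 1 mol B2 as basis and let X be its fractional conversion, so ξ = X.
Mole table: n_B2 = 1 − X; n_A1 = 2.69 − X; n_B1 = X.
Total moles n_T = 3.69 − X.
With p_i = (n_i/n_T)P, K_p = p_B1 / (p_B2 p_A1).
Setting this equal to 0.42 atm^-1 and taking the physical root (0 < X < 1) gives X = 0.618.

X = 0.618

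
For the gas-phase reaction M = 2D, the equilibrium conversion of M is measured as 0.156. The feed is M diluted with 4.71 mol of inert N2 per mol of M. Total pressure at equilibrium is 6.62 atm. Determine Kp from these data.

Kp = 0.13 atm

Take 1 mol M as basis and let X be its fractional conversion, so ξ = X.
Mole table: n_M = 1 − X; n_D = 2X; n_I = 4.71 (inert).
n_T = Σnᵢ = 5.71 + X.
At X = 0.156: n_M = 0.844, n_D = 0.312, n_T = 5.87.
p_i = (n_i/n_T)·P. Kp = p_D^2 / (p_M) = 0.13 atm.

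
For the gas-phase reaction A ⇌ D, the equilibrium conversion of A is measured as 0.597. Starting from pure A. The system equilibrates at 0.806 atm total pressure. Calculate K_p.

K_p = 1.48

Basis: 1 mol A initially; let X = conversion of A. Extent ξ = X.
Species balance: n_A = 1 − X; n_D = X.
Since Δν = 0, n_T = 1 throughout.
At X = 0.597: n_A = 0.403, n_D = 0.597, n_T = 1.
p_i = (n_i/n_T)·P. K_p = p_D / (p_A) = 1.48.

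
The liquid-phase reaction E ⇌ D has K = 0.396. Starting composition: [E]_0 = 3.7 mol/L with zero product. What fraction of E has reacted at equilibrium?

Let X = conversion of E; extent ξ = 3.7·X mol/L.
Concentrations: [E] = 3.7 − 3.7X; [D] = 3.7X.
K = [D] / ([E]).
Solving K = 0.396 for X ∈ (0,1): X = 0.284.

X = 0.284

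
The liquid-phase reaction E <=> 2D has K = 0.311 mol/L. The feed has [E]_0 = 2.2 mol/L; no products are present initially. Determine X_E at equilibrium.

X = 0.171

Let X = conversion of E; extent ξ = 2.2·X mol/L.
Concentrations: [E] = 2.2 − 2.2X; [D] = 4.4X.
K = [D]^2 / ([E]).
This equals 0.311 at X = 0.171 (the root in 0 < X < 1).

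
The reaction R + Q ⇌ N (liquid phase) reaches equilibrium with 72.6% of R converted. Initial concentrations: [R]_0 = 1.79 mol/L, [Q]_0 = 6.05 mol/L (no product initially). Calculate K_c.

K_c = 0.558 L/mol

Let X = conversion of R.
Concentrations: [R] = 1.79 − 1.79X; [Q] = 6.05 − 1.79X; [N] = 1.79X.
At X = 0.726: [R] = 0.49, [Q] = 4.75, [N] = 1.3.
K_c = [N] / ([R] [Q]) = 0.558 L/mol.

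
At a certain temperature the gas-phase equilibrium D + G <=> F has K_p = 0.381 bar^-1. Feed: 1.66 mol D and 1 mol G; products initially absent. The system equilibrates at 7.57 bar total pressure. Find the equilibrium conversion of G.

Basis: 1 mol G initially; let X = conversion of G. Extent ξ = X.
Mole table: n_D = 1.66 − X; n_G = 1 − X; n_F = X.
Summing: n_T = 2.66 − X.
With p_i = (n_i/n_T)P, K_p = p_F / (p_D p_G).
This yields a degree-2 equation in X; solving on (0,1), X = 0.598.

X = 0.598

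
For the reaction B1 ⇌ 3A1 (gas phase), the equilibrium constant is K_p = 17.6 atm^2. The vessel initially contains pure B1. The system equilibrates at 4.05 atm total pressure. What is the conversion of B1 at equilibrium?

X = 0.428

Let X = conversion of B1 (basis 1 mol B1); extent of reaction ξ = X.
At extent ξ: n_B1 = 1 − X; n_A1 = 3X.
Summing: n_T = 1 + 2X.
Mole fractions y_i = n_i/n_T; K_p = p_A1^3 / (p_B1) with p_i = y_i·P.
Substituting and setting equal to 17.6 atm^2 gives a polynomial in X; the root in (0,1) is X = 0.428.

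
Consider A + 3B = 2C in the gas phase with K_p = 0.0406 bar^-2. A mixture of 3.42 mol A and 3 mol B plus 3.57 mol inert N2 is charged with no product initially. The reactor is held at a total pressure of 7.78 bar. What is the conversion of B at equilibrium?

Basis: 3 mol B initially; let X = conversion of B. Extent ξ = X.
Species balance: n_A = 3.42 − X; n_B = 3 − 3X; n_C = 2X; n_I = 3.57 (inert).
n_T = Σnᵢ = 9.99 − 2X.
Mole fractions y_i = n_i/n_T; K_p = p_C^2 / (p_A p_B^3) with p_i = y_i·P.
This yields a degree-4 equation in X; solving on (0,1), X = 0.378.

X = 0.378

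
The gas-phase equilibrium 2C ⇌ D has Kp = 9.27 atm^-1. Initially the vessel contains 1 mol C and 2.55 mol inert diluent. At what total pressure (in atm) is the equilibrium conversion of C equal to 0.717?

Let X = conversion of C (basis 1 mol C); extent of reaction ξ = 0.5X.
Moles: n_C = 1 − X; n_D = 0.5X; n_I = 2.55 (inert).
Summing: n_T = 3.55 − 0.5X.
Kp = p_D / (p_C^2) with p_i = (n_i/n_T)·P.
At X = 0.717: the mole-fraction product g(X) = Π y_i^ν_i = 14.29. Since Kp = g(X)·P^{-1}, P = (g/Kp)^(1/1) = (14.29/9.27)^(1/1) = 1.54 atm.

P = 1.54 atm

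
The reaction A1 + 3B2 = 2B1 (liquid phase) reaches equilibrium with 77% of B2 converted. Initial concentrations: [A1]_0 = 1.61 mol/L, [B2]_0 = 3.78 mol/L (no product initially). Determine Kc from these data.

Let X = conversion of B2.
Concentrations: [A1] = 1.61 − 1.26X; [B2] = 3.78 − 3.78X; [B1] = 2.52X.
At X = 0.77: [A1] = 0.64, [B2] = 0.869, [B1] = 1.94.
Kc = [B1]^2 / ([A1] [B2]^3) = 8.96 (mol/L)^-2.

Kc = 8.96 (mol/L)^-2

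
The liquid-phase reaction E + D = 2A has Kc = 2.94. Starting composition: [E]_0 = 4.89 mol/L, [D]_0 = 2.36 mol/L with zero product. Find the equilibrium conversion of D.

X = 0.628

Let X = conversion of D; extent ξ = 2.36·X mol/L.
Concentrations: [E] = 4.89 − 2.36X; [D] = 2.36 − 2.36X; [A] = 4.72X.
Kc = [A]^2 / ([E] [D]).
Solving Kc = 2.94 for X ∈ (0,1): X = 0.628.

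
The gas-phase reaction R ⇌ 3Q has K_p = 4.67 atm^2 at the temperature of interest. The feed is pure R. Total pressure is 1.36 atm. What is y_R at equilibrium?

Let X = conversion of R (basis 1 mol R); extent of reaction ξ = X.
Moles: n_R = 1 − X; n_Q = 3X.
n_T = Σnᵢ = 1 + 2X.
y_i = n_i/n_T, p_i = y_i·P. K_p = p_Q^3 / (p_R).
This yields a degree-3 equation in X; solving on (0,1), X = 0.569.
Then n_R = 0.431, n_T = 2.14, so y_R = 0.202.

y_R = 0.202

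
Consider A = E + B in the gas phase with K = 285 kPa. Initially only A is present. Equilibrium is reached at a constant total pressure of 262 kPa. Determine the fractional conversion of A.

X = 0.722

Basis: 1 mol A initially; let X = conversion of A. Extent ξ = X.
Species balance: n_A = 1 − X; n_E = X; n_B = X.
Total moles n_T = 1 + X.
Mole fractions y_i = n_i/n_T; K = p_E p_B / (p_A) with p_i = y_i·P.
Substituting and setting equal to 285 kPa gives a polynomial in X; the root in (0,1) is X = 0.722.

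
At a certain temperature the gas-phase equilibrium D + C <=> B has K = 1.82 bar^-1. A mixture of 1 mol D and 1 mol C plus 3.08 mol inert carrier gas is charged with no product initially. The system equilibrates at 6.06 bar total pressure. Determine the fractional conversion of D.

X = 0.532

Take 1 mol D as basis and let X be its fractional conversion, so ξ = X.
At extent ξ: n_D = 1 − X; n_C = 1 − X; n_B = X; n_I = 3.08 (inert).
Total moles n_T = 5.08 − X.
y_i = n_i/n_T, p_i = y_i·P. K = p_B / (p_D p_C).
Substituting and setting equal to 1.82 bar^-1 gives a polynomial in X; the root in (0,1) is X = 0.532.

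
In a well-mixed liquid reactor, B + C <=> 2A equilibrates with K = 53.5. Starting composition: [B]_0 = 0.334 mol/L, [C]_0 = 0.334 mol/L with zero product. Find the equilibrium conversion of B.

X = 0.785

Let X = conversion of B; extent ξ = 0.334·X mol/L.
Concentrations: [B] = 0.334 − 0.334X; [C] = 0.334 − 0.334X; [A] = 0.668X.
K = [A]^2 / ([B] [C]).
Solving K = 53.5 for X ∈ (0,1): X = 0.785.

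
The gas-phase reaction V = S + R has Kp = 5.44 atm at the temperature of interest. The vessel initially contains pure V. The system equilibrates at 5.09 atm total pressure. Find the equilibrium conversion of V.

Let X = conversion of V (basis 1 mol V); extent of reaction ξ = X.
Mole table: n_V = 1 − X; n_S = X; n_R = X.
Summing: n_T = 1 + X.
y_i = n_i/n_T, p_i = y_i·P. Kp = p_S p_R / (p_V).
This yields a degree-2 equation in X; solving on (0,1), X = 0.719.

X = 0.719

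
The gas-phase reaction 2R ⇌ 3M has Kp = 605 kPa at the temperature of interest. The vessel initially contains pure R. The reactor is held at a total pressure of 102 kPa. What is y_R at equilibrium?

Basis: 1 mol R initially; let X = conversion of R. Extent ξ = 0.5X.
Moles: n_R = 1 − X; n_M = 1.5X.
Summing: n_T = 1 + 0.5X.
Mole fractions y_i = n_i/n_T; Kp = p_M^3 / (p_R^2) with p_i = y_i·P.
This yields a degree-3 equation in X; solving on (0,1), X = 0.654.
Then n_R = 0.346, n_T = 1.33, so y_R = 0.261.

y_R = 0.261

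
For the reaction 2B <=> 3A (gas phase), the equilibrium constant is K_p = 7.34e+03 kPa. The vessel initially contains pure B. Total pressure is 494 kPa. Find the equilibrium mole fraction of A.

y_A = 0.811

Basis: 1 mol B initially; let X = conversion of B. Extent ξ = 0.5X.
Mole table: n_B = 1 − X; n_A = 1.5X.
n_T = Σnᵢ = 1 + 0.5X.
Mole fractions y_i = n_i/n_T; K_p = p_A^3 / (p_B^2) with p_i = y_i·P.
This yields a degree-3 equation in X; solving on (0,1), X = 0.741.
Then n_A = 1.11, n_T = 1.37, so y_A = 0.811.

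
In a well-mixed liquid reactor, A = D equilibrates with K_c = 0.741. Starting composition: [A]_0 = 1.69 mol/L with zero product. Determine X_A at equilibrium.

Let X = conversion of A; extent ξ = 1.69·X mol/L.
Concentrations: [A] = 1.69 − 1.69X; [D] = 1.69X.
K_c = [D] / ([A]).
Solving K_c = 0.741 for X ∈ (0,1): X = 0.426.

X = 0.426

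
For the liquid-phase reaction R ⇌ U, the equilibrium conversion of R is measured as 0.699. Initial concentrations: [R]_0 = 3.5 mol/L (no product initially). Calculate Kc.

Kc = 2.32

Let X = conversion of R.
Concentrations: [R] = 3.5 − 3.5X; [U] = 3.5X.
At X = 0.699: [R] = 1.05, [U] = 2.45.
Kc = [U] / ([R]) = 2.32.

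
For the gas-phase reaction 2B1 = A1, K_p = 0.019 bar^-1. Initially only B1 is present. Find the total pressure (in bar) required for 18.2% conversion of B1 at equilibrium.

Take 1 mol B1 as basis and let X be its fractional conversion, so ξ = 0.5X.
Moles: n_B1 = 1 − X; n_A1 = 0.5X.
Total moles n_T = 1 − 0.5X.
K_p = p_A1 / (p_B1^2) with p_i = (n_i/n_T)·P.
At X = 0.182: the mole-fraction product g(X) = Π y_i^ν_i = 0.1236. Since K_p = g(X)·P^{-1}, P = (g/K_p)^(1/1) = (0.1236/0.019)^(1/1) = 6.51 bar.

P = 6.51 bar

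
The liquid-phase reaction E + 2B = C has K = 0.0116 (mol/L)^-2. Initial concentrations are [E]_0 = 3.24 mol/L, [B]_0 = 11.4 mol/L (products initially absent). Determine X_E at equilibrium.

X = 0.454

Let X = conversion of E; extent ξ = 3.24·X mol/L.
Concentrations: [E] = 3.24 − 3.24X; [B] = 11.4 − 6.48X; [C] = 3.24X.
K = [C] / ([E] [B]^2).
This equals 0.0116 at X = 0.454 (the root in 0 < X < 1).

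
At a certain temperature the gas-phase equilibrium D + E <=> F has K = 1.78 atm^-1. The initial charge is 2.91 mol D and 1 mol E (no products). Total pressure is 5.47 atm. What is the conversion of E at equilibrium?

X = 0.867

Let X = conversion of E (basis 1 mol E); extent of reaction ξ = X.
At extent ξ: n_D = 2.91 − X; n_E = 1 − X; n_F = X.
n_T = Σnᵢ = 3.91 − X.
y_i = n_i/n_T, p_i = y_i·P. K = p_F / (p_D p_E).
This yields a degree-2 equation in X; solving on (0,1), X = 0.867.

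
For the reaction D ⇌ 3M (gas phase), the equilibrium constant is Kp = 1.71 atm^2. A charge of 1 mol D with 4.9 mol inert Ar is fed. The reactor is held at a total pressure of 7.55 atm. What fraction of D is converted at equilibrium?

X = 0.319

Basis: 1 mol D initially; let X = conversion of D. Extent ξ = X.
At extent ξ: n_D = 1 − X; n_M = 3X; n_I = 4.9 (inert).
Total moles n_T = 5.9 + 2X.
y_i = n_i/n_T, p_i = y_i·P. Kp = p_M^3 / (p_D).
Equating to 1.71 atm^2 and solving on 0 < X < 1: X = 0.319.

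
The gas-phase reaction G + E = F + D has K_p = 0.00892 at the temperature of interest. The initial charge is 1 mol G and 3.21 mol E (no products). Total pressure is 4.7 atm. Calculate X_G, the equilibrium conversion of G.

X = 0.152

Basis: 1 mol G initially; let X = conversion of G. Extent ξ = X.
Mole table: n_G = 1 − X; n_E = 3.21 − X; n_F = X; n_D = X.
Since Δν = 0, n_T = 4.21 throughout.
y_i = n_i/n_T, p_i = y_i·P. K_p = p_F p_D / (p_G p_E).
Substituting and setting equal to 0.00892 gives a polynomial in X; the root in (0,1) is X = 0.152.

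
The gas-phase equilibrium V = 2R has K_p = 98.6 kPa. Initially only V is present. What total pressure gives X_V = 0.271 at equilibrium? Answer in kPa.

Let X = conversion of V (basis 1 mol V); extent of reaction ξ = X.
Moles: n_V = 1 − X; n_R = 2X.
Summing: n_T = 1 + X.
K_p = p_R^2 / (p_V) with p_i = (n_i/n_T)·P.
At X = 0.271: the mole-fraction product g(X) = Π y_i^ν_i = 0.317. Since K_p = g(X)·P^{1}, P = (K_p/g)^(1/1) = (98.6/0.317)^(1/1) = 311 kPa.

P = 311 kPa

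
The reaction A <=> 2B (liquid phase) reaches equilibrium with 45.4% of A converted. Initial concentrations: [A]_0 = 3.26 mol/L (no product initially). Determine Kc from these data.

Kc = 4.92 mol/L

Let X = conversion of A.
Concentrations: [A] = 3.26 − 3.26X; [B] = 6.52X.
At X = 0.454: [A] = 1.78, [B] = 2.96.
Kc = [B]^2 / ([A]) = 4.92 mol/L.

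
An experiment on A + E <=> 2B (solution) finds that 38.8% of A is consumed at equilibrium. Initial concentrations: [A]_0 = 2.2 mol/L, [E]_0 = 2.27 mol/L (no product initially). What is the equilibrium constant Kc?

Kc = 1.53

Let X = conversion of A.
Concentrations: [A] = 2.2 − 2.2X; [E] = 2.27 − 2.2X; [B] = 4.4X.
At X = 0.388: [A] = 1.35, [E] = 1.42, [B] = 1.71.
Kc = [B]^2 / ([A] [E]) = 1.53.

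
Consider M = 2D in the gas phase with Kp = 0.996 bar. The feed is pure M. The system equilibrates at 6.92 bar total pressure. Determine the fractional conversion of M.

Take 1 mol M as basis and let X be its fractional conversion, so ξ = X.
At extent ξ: n_M = 1 − X; n_D = 2X.
Summing: n_T = 1 + X.
y_i = n_i/n_T, p_i = y_i·P. Kp = p_D^2 / (p_M).
Substituting and setting equal to 0.996 bar gives a polynomial in X; the root in (0,1) is X = 0.186.

X = 0.186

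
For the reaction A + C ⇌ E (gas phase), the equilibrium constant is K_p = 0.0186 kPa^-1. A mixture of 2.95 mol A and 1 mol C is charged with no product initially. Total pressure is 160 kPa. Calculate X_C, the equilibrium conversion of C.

X = 0.674

Take 1 mol C as basis and let X be its fractional conversion, so ξ = X.
At extent ξ: n_A = 2.95 − X; n_C = 1 − X; n_E = X.
Summing: n_T = 3.95 − X.
y_i = n_i/n_T, p_i = y_i·P. K_p = p_E / (p_A p_C).
Substituting and setting equal to 0.0186 kPa^-1 gives a polynomial in X; the root in (0,1) is X = 0.674.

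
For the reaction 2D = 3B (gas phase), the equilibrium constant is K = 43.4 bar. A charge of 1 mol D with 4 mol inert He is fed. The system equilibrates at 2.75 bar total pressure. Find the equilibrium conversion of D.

Take 1 mol D as basis and let X be its fractional conversion, so ξ = 0.5X.
At extent ξ: n_D = 1 − X; n_B = 1.5X; n_I = 4 (inert).
Total moles n_T = 5 + 0.5X.
Mole fractions y_i = n_i/n_T; K = p_B^3 / (p_D^2) with p_i = y_i·P.
Equating to 43.4 bar and solving on 0 < X < 1: X = 0.846.

X = 0.846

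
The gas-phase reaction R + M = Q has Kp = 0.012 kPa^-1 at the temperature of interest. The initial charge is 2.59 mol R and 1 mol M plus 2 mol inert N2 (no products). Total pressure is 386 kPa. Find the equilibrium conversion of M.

Take 1 mol M as basis and let X be its fractional conversion, so ξ = X.
Species balance: n_R = 2.59 − X; n_M = 1 − X; n_Q = X; n_I = 2 (inert).
Total moles n_T = 5.59 − X.
y_i = n_i/n_T, p_i = y_i·P. Kp = p_Q / (p_R p_M).
Substituting and setting equal to 0.012 kPa^-1 gives a polynomial in X; the root in (0,1) is X = 0.646.

X = 0.646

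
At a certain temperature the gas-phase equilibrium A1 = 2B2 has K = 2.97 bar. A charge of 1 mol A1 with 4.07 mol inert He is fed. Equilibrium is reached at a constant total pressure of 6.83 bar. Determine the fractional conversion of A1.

Let X = conversion of A1 (basis 1 mol A1); extent of reaction ξ = X.
At extent ξ: n_A1 = 1 − X; n_B2 = 2X; n_I = 4.07 (inert).
Summing: n_T = 5.07 + X.
Mole fractions y_i = n_i/n_T; K = p_B2^2 / (p_A1) with p_i = y_i·P.
Setting this equal to 2.97 bar and taking the physical root (0 < X < 1) gives X = 0.533.

X = 0.533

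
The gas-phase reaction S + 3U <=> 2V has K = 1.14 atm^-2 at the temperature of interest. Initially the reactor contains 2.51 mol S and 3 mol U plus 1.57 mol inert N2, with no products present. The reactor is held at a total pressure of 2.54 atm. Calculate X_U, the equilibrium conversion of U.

X = 0.530

Let X = conversion of U (basis 3 mol U); extent of reaction ξ = X.
At extent ξ: n_S = 2.51 − X; n_U = 3 − 3X; n_V = 2X; n_I = 1.57 (inert).
Summing: n_T = 7.08 − 2X.
y_i = n_i/n_T, p_i = y_i·P. K = p_V^2 / (p_S p_U^3).
Substituting and setting equal to 1.14 atm^-2 gives a polynomial in X; the root in (0,1) is X = 0.530.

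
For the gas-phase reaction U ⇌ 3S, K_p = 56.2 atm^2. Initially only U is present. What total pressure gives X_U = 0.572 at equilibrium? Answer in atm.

Basis: 1 mol U initially; let X = conversion of U. Extent ξ = X.
Species balance: n_U = 1 − X; n_S = 3X.
n_T = Σnᵢ = 1 + 2X.
K_p = p_S^3 / (p_U) with p_i = (n_i/n_T)·P.
At X = 0.572: the mole-fraction product g(X) = Π y_i^ν_i = 2.568. Since K_p = g(X)·P^{2}, P = (K_p/g)^(1/2) = (56.2/2.568)^(1/2) = 4.68 atm.

P = 4.68 atm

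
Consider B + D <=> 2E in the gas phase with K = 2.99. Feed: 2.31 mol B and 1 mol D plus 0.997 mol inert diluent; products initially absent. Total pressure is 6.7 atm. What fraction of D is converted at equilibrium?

X = 0.654

Take 1 mol D as basis and let X be its fractional conversion, so ξ = X.
Species balance: n_B = 2.31 − X; n_D = 1 − X; n_E = 2X; n_I = 0.997 (inert).
Since Δν = 0, n_T = 4.31 throughout.
With p_i = (n_i/n_T)P, K = p_E^2 / (p_B p_D).
Setting this equal to 2.99 and taking the physical root (0 < X < 1) gives X = 0.654.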